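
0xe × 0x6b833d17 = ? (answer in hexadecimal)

Multiply each base-16 digit by 14, carrying:
  7×14 = 98 → write 2 carry 6
  1×14+6 = 20 → write 4 carry 1
  d×14+1 = 183 → write 7 carry 11
  3×14+11 = 53 → write 5 carry 3
  3×14+3 = 45 → write d carry 2
  8×14+2 = 114 → write 2 carry 7
  b×14+7 = 161 → write 1 carry 10
  6×14+10 = 94 → write e carry 5
  remaining carry: 5

0x5e12d5742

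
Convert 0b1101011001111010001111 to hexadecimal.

Group the bits into nibbles: 0011 0101 1001 1110 1000 1111 → 359e8f.

0x359e8f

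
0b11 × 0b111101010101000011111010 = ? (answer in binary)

Multiply each base-2 digit by 3, carrying:
  0×3 = 0 → write 0
  1×3 = 3 → write 1 carry 1
  0×3+1 = 1 → write 1
  1×3 = 3 → write 1 carry 1
  1×3+1 = 4 → write 0 carry 2
  1×3+2 = 5 → write 1 carry 2
  1×3+2 = 5 → write 1 carry 2
  1×3+2 = 5 → write 1 carry 2
  0×3+2 = 2 → write 0 carry 1
  0×3+1 = 1 → write 1
  0×3 = 0 → write 0
  0×3 = 0 → write 0
  1×3 = 3 → write 1 carry 1
  0×3+1 = 1 → write 1
  1×3 = 3 → write 1 carry 1
  0×3+1 = 1 → write 1
  1×3 = 3 → write 1 carry 1
  0×3+1 = 1 → write 1
  1×3 = 3 → write 1 carry 1
  0×3+1 = 1 → write 1
  1×3 = 3 → write 1 carry 1
  1×3+1 = 4 → write 0 carry 2
  1×3+2 = 5 → write 1 carry 2
  1×3+2 = 5 → write 1 carry 2
  remaining carry: 10

0b10110111111111001011101110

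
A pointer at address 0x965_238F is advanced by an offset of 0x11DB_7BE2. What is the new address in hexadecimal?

Add column by column in base 16, right to left:
  F+2 = 1 carry 1
  8+E+1 = 7 carry 1
  3+B+1 = F
  2+7 = 9
  5+B = 0 carry 1
  6+D+1 = 4 carry 1
  9+1+1 = B
  0+1 = 1

0x1B409F71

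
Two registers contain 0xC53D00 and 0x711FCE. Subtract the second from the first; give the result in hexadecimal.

0x541D32

Subtract column by column in base 16:
  0-E → 2 (borrow)
  0-C-1 → 3 (borrow)
  D-F-1 → D (borrow)
  3-1-1 → 1
  5-1 → 4
  C-7 → 5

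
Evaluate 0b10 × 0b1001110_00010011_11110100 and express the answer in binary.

0b100111000010011111101000

Multiply each base-2 digit by 2, carrying:
  0×2 = 0 → write 0
  0×2 = 0 → write 0
  1×2 = 2 → write 0 carry 1
  0×2+1 = 1 → write 1
  1×2 = 2 → write 0 carry 1
  1×2+1 = 3 → write 1 carry 1
  1×2+1 = 3 → write 1 carry 1
  1×2+1 = 3 → write 1 carry 1
  1×2+1 = 3 → write 1 carry 1
  1×2+1 = 3 → write 1 carry 1
  0×2+1 = 1 → write 1
  0×2 = 0 → write 0
  1×2 = 2 → write 0 carry 1
  0×2+1 = 1 → write 1
  0×2 = 0 → write 0
  0×2 = 0 → write 0
  0×2 = 0 → write 0
  1×2 = 2 → write 0 carry 1
  1×2+1 = 3 → write 1 carry 1
  1×2+1 = 3 → write 1 carry 1
  0×2+1 = 1 → write 1
  0×2 = 0 → write 0
  1×2 = 2 → write 0 carry 1
  remaining carry: 1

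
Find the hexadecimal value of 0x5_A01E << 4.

0x5A01E0

Shifting left by 4 bits = 1 hex digit: append 1 zero.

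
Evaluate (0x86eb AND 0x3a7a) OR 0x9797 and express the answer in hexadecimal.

0x86eb AND 0x3a7a = 0x026a.
Then OR with 0x9797.

0x97ff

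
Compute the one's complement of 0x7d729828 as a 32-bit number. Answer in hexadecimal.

Each hex digit d becomes f−d:
  7→8, d→2, 7→8, 2→d, 9→6, 8→7, 2→d, 8→7

0x828d67d7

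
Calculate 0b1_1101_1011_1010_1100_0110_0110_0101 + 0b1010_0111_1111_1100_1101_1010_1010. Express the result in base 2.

0b101000001110101001010000001111

Add column by column in base 2, right to left:
  1+0 = 1
  0+1 = 1
  1+0 = 1
  0+1 = 1
  0+0 = 0
  1+1 = 0 carry 1
  1+0+1 = 0 carry 1
  0+1+1 = 0 carry 1
  0+1+1 = 0 carry 1
  1+0+1 = 0 carry 1
  1+1+1 = 1 carry 1
  0+1+1 = 0 carry 1
  0+0+1 = 1
  0+0 = 0
  1+1 = 0 carry 1
  1+1+1 = 1 carry 1
  0+1+1 = 0 carry 1
  1+1+1 = 1 carry 1
  0+1+1 = 0 carry 1
  1+1+1 = 1 carry 1
  1+1+1 = 1 carry 1
  1+1+1 = 1 carry 1
  0+1+1 = 0 carry 1
  1+0+1 = 0 carry 1
  1+0+1 = 0 carry 1
  0+1+1 = 0 carry 1
  1+0+1 = 0 carry 1
  1+1+1 = 1 carry 1
  1+0+1 = 0 carry 1
  final carry 1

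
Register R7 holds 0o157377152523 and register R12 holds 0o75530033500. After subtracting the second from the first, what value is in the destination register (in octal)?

0o61647117023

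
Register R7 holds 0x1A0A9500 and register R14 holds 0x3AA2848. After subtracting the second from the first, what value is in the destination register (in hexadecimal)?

Subtract column by column in base 16:
  0-8 → 8 (borrow)
  0-4-1 → B (borrow)
  5-8-1 → C (borrow)
  9-2-1 → 6
  A-A → 0
  0-A → 6 (borrow)
  A-3-1 → 6
  1-0 → 1

0x16606CB8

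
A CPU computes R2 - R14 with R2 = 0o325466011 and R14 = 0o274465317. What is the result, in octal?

0o31000472

Subtract column by column in base 8:
  1-7 → 2 (borrow)
  1-1-1 → 7 (borrow)
  0-3-1 → 4 (borrow)
  6-5-1 → 0
  6-6 → 0
  4-4 → 0
  5-4 → 1
  2-7 → 3 (borrow)
  3-2-1 → 0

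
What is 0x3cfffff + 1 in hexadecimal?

The trailing 5 digits are F (max in base 16), so adding 1 cascades: they roll to 0 and the next digit up increments.

0x3d00000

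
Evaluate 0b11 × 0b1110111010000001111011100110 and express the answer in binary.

0b101100101110000101110010110010

Multiply each base-2 digit by 3, carrying:
  0×3 = 0 → write 0
  1×3 = 3 → write 1 carry 1
  1×3+1 = 4 → write 0 carry 2
  0×3+2 = 2 → write 0 carry 1
  0×3+1 = 1 → write 1
  1×3 = 3 → write 1 carry 1
  1×3+1 = 4 → write 0 carry 2
  1×3+2 = 5 → write 1 carry 2
  0×3+2 = 2 → write 0 carry 1
  1×3+1 = 4 → write 0 carry 2
  1×3+2 = 5 → write 1 carry 2
  1×3+2 = 5 → write 1 carry 2
  1×3+2 = 5 → write 1 carry 2
  0×3+2 = 2 → write 0 carry 1
  0×3+1 = 1 → write 1
  0×3 = 0 → write 0
  0×3 = 0 → write 0
  0×3 = 0 → write 0
  0×3 = 0 → write 0
  1×3 = 3 → write 1 carry 1
  0×3+1 = 1 → write 1
  1×3 = 3 → write 1 carry 1
  1×3+1 = 4 → write 0 carry 2
  1×3+2 = 5 → write 1 carry 2
  0×3+2 = 2 → write 0 carry 1
  1×3+1 = 4 → write 0 carry 2
  1×3+2 = 5 → write 1 carry 2
  1×3+2 = 5 → write 1 carry 2
  remaining carry: 10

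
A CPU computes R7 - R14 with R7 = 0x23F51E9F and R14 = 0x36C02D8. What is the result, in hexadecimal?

0x20891BC7

Subtract column by column in base 16:
  F-8 → 7
  9-D → C (borrow)
  E-2-1 → B
  1-0 → 1
  5-C → 9 (borrow)
  F-6-1 → 8
  3-3 → 0
  2-0 → 2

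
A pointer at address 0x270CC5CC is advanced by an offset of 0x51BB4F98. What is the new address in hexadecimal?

Add column by column in base 16, right to left:
  C+8 = 4 carry 1
  C+9+1 = 6 carry 1
  5+F+1 = 5 carry 1
  C+4+1 = 1 carry 1
  C+B+1 = 8 carry 1
  0+B+1 = C
  7+1 = 8
  2+5 = 7

0x78C81564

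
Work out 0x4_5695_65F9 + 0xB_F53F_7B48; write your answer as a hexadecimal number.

Add column by column in base 16, right to left:
  9+8 = 1 carry 1
  F+4+1 = 4 carry 1
  5+B+1 = 1 carry 1
  6+7+1 = E
  5+F = 4 carry 1
  9+3+1 = D
  6+5 = B
  5+F = 4 carry 1
  4+B+1 = 0 carry 1
  final carry 1

0x104BD4E141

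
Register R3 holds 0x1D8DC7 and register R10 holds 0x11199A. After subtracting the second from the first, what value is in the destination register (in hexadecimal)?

0xC742D

Subtract column by column in base 16:
  7-A → D (borrow)
  C-9-1 → 2
  D-9 → 4
  8-1 → 7
  D-1 → C
  1-1 → 0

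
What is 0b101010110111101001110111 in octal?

0o52675167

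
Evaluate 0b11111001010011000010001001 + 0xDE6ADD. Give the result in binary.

0b100110000111001101101100110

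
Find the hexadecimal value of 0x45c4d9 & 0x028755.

0x008451

AND each hex digit independently (no carries):
  4&0=0, 5&2=0, c&8=8, 4&7=4, d&5=5, 9&5=1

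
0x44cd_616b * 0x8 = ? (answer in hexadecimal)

0x2266b0b58

Multiply each base-16 digit by 8, carrying:
  b×8 = 88 → write 8 carry 5
  6×8+5 = 53 → write 5 carry 3
  1×8+3 = 11 → write b
  6×8 = 48 → write 0 carry 3
  d×8+3 = 107 → write b carry 6
  c×8+6 = 102 → write 6 carry 6
  4×8+6 = 38 → write 6 carry 2
  4×8+2 = 34 → write 2 carry 2
  remaining carry: 2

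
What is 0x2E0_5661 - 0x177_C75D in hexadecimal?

Subtract column by column in base 16:
  1-D → 4 (borrow)
  6-5-1 → 0
  6-7 → F (borrow)
  5-C-1 → 8 (borrow)
  0-7-1 → 8 (borrow)
  E-7-1 → 6
  2-1 → 1

0x1688F04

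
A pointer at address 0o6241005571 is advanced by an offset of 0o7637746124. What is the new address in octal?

Add column by column in base 8, right to left:
  1+4 = 5
  7+2 = 1 carry 1
  5+1+1 = 7
  5+6 = 3 carry 1
  0+4+1 = 5
  0+7 = 7
  1+7 = 0 carry 1
  4+3+1 = 0 carry 1
  2+6+1 = 1 carry 1
  6+7+1 = 6 carry 1
  final carry 1

0o16100753715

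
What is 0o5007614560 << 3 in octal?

Shifting left by 3 bits = 1 oct digit: append 1 zero.

0o50076145600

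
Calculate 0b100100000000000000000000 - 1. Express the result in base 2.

0b100011111111111111111111

The trailing 20 digits are 0, so subtracting 1 borrows through: they become 1 and the next digit up decrements.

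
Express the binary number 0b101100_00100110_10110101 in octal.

0o13023265

Group the bits in threes: 001 011 000 010 011 010 110 101 → 13023265.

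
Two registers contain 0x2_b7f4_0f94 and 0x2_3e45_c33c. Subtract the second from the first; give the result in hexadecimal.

Subtract column by column in base 16:
  4-c → 8 (borrow)
  9-3-1 → 5
  f-3 → c
  0-c → 4 (borrow)
  4-5-1 → e (borrow)
  f-4-1 → a
  7-e → 9 (borrow)
  b-3-1 → 7
  2-2 → 0

0x79ae4c58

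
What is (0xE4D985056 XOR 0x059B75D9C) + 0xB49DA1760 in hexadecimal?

0x195E09252A

First 0xE4D985056 XOR 0x059B75D9C = 0xE142F0DCA.
Add column by column in base 16, right to left:
  A+0 = A
  C+6 = 2 carry 1
  D+7+1 = 5 carry 1
  0+1+1 = 2
  F+A = 9 carry 1
  2+D+1 = 0 carry 1
  4+9+1 = E
  1+4 = 5
  E+B = 9 carry 1
  final carry 1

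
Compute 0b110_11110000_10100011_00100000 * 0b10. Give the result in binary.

0b1101111000010100011001000000

Multiply each base-2 digit by 2, carrying:
  0×2 = 0 → write 0
  0×2 = 0 → write 0
  0×2 = 0 → write 0
  0×2 = 0 → write 0
  0×2 = 0 → write 0
  1×2 = 2 → write 0 carry 1
  0×2+1 = 1 → write 1
  0×2 = 0 → write 0
  1×2 = 2 → write 0 carry 1
  1×2+1 = 3 → write 1 carry 1
  0×2+1 = 1 → write 1
  0×2 = 0 → write 0
  0×2 = 0 → write 0
  1×2 = 2 → write 0 carry 1
  0×2+1 = 1 → write 1
  1×2 = 2 → write 0 carry 1
  0×2+1 = 1 → write 1
  0×2 = 0 → write 0
  0×2 = 0 → write 0
  0×2 = 0 → write 0
  1×2 = 2 → write 0 carry 1
  1×2+1 = 3 → write 1 carry 1
  1×2+1 = 3 → write 1 carry 1
  1×2+1 = 3 → write 1 carry 1
  0×2+1 = 1 → write 1
  1×2 = 2 → write 0 carry 1
  1×2+1 = 3 → write 1 carry 1
  remaining carry: 1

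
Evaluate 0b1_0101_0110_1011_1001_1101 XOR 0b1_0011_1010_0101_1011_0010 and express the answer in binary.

XOR bit by bit (1 where the bits differ):
  101010110101110011101
^ 100111010010110110010
= 001101100111000101111

0b001101100111000101111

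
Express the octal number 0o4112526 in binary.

0b100001001010101010110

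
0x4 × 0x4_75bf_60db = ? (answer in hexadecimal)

0x11d6fd836c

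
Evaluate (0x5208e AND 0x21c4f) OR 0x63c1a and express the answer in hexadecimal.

0x63c1e

0x5208e AND 0x21c4f = 0x0000e.
Then OR with 0x63c1a.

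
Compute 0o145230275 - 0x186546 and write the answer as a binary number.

0b1011111001100101101110111

0o145230275 = 0b1100101010011000010111101 in binary.
0x186546 = 0b110000110010101000110 in binary.
Subtract column by column in base 2:
  1-0 → 1
  0-1 → 1 (borrow)
  1-1-1 → 1 (borrow)
  1-0-1 → 0
  1-0 → 1
  1-0 → 1
  0-1 → 1 (borrow)
  1-0-1 → 0
  0-1 → 1 (borrow)
  0-0-1 → 1 (borrow)
  0-1-1 → 0 (borrow)
  0-0-1 → 1 (borrow)
  1-0-1 → 0
  1-1 → 0
  0-1 → 1 (borrow)
  0-0-1 → 1 (borrow)
  1-0-1 → 0
  0-0 → 0
  1-0 → 1
  0-1 → 1 (borrow)
  1-1-1 → 1 (borrow)
  0-0-1 → 1 (borrow)
  0-0-1 → 1 (borrow)
  1-0-1 → 0
  1-0 → 1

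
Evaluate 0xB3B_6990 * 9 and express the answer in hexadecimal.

0x6516B610

Multiply each base-16 digit by 9, carrying:
  0×9 = 0 → write 0
  9×9 = 81 → write 1 carry 5
  9×9+5 = 86 → write 6 carry 5
  6×9+5 = 59 → write B carry 3
  B×9+3 = 102 → write 6 carry 6
  3×9+6 = 33 → write 1 carry 2
  B×9+2 = 101 → write 5 carry 6
  remaining carry: 6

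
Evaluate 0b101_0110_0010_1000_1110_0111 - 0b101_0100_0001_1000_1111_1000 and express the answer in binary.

Subtract column by column in base 2:
  1-0 → 1
  1-0 → 1
  1-0 → 1
  0-1 → 1 (borrow)
  0-1-1 → 0 (borrow)
  1-1-1 → 1 (borrow)
  1-1-1 → 1 (borrow)
  1-1-1 → 1 (borrow)
  0-0-1 → 1 (borrow)
  0-0-1 → 1 (borrow)
  0-0-1 → 1 (borrow)
  1-1-1 → 1 (borrow)
  0-1-1 → 0 (borrow)
  1-0-1 → 0
  0-0 → 0
  0-0 → 0
  0-0 → 0
  1-0 → 1
  1-1 → 0
  0-0 → 0
  1-1 → 0
  0-0 → 0
  1-1 → 0

0b100000111111101111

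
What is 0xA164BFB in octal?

Expand each hex digit to 4 bits: A=1010 1=0001 6=0110 4=0100 B=1011 F=1111 B=1011.
Group the bits in threes: 001 010 000 101 100 100 101 111 111 011 → 1205445773.

0o1205445773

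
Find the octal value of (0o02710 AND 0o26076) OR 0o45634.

0o47634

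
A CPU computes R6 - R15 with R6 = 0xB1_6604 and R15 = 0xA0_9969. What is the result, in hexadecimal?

Subtract column by column in base 16:
  4-9 → B (borrow)
  0-6-1 → 9 (borrow)
  6-9-1 → C (borrow)
  6-9-1 → C (borrow)
  1-0-1 → 0
  B-A → 1

0x10CC9B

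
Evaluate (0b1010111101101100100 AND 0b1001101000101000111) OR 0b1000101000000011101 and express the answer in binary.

0b1000101000101011101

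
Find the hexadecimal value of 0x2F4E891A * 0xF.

Multiply each base-16 digit by 15, carrying:
  A×15 = 150 → write 6 carry 9
  1×15+9 = 24 → write 8 carry 1
  9×15+1 = 136 → write 8 carry 8
  8×15+8 = 128 → write 0 carry 8
  E×15+8 = 218 → write A carry 13
  4×15+13 = 73 → write 9 carry 4
  F×15+4 = 229 → write 5 carry 14
  2×15+14 = 44 → write C carry 2
  remaining carry: 2

0x2C59A0886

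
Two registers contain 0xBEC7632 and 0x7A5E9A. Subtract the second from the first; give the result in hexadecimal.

0xB721798

Subtract column by column in base 16:
  2-A → 8 (borrow)
  3-9-1 → 9 (borrow)
  6-E-1 → 7 (borrow)
  7-5-1 → 1
  C-A → 2
  E-7 → 7
  B-0 → B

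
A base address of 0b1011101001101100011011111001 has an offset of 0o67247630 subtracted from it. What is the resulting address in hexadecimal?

0xAC97761

0b1011101001101100011011111001 = 0xBA6C6F9 in hexadecimal.
0o67247630 = 0xDD4F98 in hexadecimal.
Subtract column by column in base 16:
  9-8 → 1
  F-9 → 6
  6-F → 7 (borrow)
  C-4-1 → 7
  6-D → 9 (borrow)
  A-D-1 → C (borrow)
  B-0-1 → A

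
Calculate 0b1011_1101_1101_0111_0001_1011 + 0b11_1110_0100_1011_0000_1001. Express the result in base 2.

0b111111000010001000100100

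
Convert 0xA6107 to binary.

0b10100110000100000111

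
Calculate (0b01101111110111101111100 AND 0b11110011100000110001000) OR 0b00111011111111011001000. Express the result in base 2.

0b01101111110111101111100 AND 0b11110011100000110001000 = 0b01100011100000100001000.
Then OR with 0b00111011111111011001000.

0b1111011111111111001000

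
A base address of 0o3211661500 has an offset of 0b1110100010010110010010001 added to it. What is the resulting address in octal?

0o3376107721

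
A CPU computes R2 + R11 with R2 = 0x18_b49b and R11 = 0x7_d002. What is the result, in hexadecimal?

0x20849d

Add column by column in base 16, right to left:
  b+2 = d
  9+0 = 9
  4+0 = 4
  b+d = 8 carry 1
  8+7+1 = 0 carry 1
  1+0+1 = 2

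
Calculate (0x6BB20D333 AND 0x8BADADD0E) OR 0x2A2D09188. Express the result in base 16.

0x2BAD0D18A

0x6BB20D333 AND 0x8BADADD0E = 0x0BA00D102.
Then OR with 0x2A2D09188.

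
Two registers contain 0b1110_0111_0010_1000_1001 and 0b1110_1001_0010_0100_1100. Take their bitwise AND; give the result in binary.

0b11100001001000001000

AND bit by bit (1 only where both bits are 1):
  11100111001010001001
& 11101001001001001100
= 11100001001000001000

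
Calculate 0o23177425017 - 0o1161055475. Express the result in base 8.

0o22016347322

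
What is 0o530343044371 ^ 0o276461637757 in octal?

0o746722673426

XOR each oct digit independently (no carries):
  5^2=7, 3^7=4, 0^6=6, 3^4=7, 4^6=2, 3^1=2, 0^6=6, 4^3=7, 4^7=3, 3^7=4, 7^5=2, 1^7=6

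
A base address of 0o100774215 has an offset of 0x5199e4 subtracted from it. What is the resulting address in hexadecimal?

0xb25ea9

0o100774215 = 0x103f88d in hexadecimal.
Subtract column by column in base 16:
  d-4 → 9
  8-e → a (borrow)
  8-9-1 → e (borrow)
  f-9-1 → 5
  3-1 → 2
  0-5 → b (borrow)
  1-0-1 → 0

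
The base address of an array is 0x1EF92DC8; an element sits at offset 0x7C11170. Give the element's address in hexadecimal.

Add column by column in base 16, right to left:
  8+0 = 8
  C+7 = 3 carry 1
  D+1+1 = F
  2+1 = 3
  9+1 = A
  F+C = B carry 1
  E+7+1 = 6 carry 1
  1+0+1 = 2

0x26BA3F38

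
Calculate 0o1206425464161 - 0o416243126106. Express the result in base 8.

0o570162336053

Subtract column by column in base 8:
  1-6 → 3 (borrow)
  6-0-1 → 5
  1-1 → 0
  4-6 → 6 (borrow)
  6-2-1 → 3
  4-1 → 3
  5-3 → 2
  2-4 → 6 (borrow)
  4-2-1 → 1
  6-6 → 0
  0-1 → 7 (borrow)
  2-4-1 → 5 (borrow)
  1-0-1 → 0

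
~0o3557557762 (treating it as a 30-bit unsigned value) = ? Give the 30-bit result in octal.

Each oct digit d becomes 7−d:
  3→4, 5→2, 5→2, 7→0, 5→2, 5→2, 7→0, 7→0, 6→1, 2→5

0o4220220015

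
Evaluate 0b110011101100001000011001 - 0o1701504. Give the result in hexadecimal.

0b110011101100001000011001 = 0xCEC219 in hexadecimal.
0o1701504 = 0x78344 in hexadecimal.
Subtract column by column in base 16:
  9-4 → 5
  1-4 → D (borrow)
  2-3-1 → E (borrow)
  C-8-1 → 3
  E-7 → 7
  C-0 → C

0xC73ED5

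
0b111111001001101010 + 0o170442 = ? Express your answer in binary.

0b1001110001110001100

0o170442 = 0b1111000100100010 in binary.
Add column by column in base 2, right to left:
  0+0 = 0
  1+1 = 0 carry 1
  0+0+1 = 1
  1+0 = 1
  0+0 = 0
  1+1 = 0 carry 1
  1+0+1 = 0 carry 1
  0+0+1 = 1
  0+1 = 1
  1+0 = 1
  0+0 = 0
  0+0 = 0
  1+1 = 0 carry 1
  1+1+1 = 1 carry 1
  1+1+1 = 1 carry 1
  1+1+1 = 1 carry 1
  1+0+1 = 0 carry 1
  1+0+1 = 0 carry 1
  final carry 1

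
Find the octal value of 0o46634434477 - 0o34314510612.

Subtract column by column in base 8:
  7-2 → 5
  7-1 → 6
  4-6 → 6 (borrow)
  4-0-1 → 3
  3-1 → 2
  4-5 → 7 (borrow)
  4-4-1 → 7 (borrow)
  3-1-1 → 1
  6-3 → 3
  6-4 → 2
  4-3 → 1

0o12317723665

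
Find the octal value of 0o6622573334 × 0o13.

0o112516115564

Multiply each base-8 digit by 11, carrying:
  4×11 = 44 → write 4 carry 5
  3×11+5 = 38 → write 6 carry 4
  3×11+4 = 37 → write 5 carry 4
  3×11+4 = 37 → write 5 carry 4
  7×11+4 = 81 → write 1 carry 10
  5×11+10 = 65 → write 1 carry 8
  2×11+8 = 30 → write 6 carry 3
  2×11+3 = 25 → write 1 carry 3
  6×11+3 = 69 → write 5 carry 8
  6×11+8 = 74 → write 2 carry 9
  remaining carry: 11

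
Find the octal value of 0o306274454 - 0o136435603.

0o147636651

Subtract column by column in base 8:
  4-3 → 1
  5-0 → 5
  4-6 → 6 (borrow)
  4-5-1 → 6 (borrow)
  7-3-1 → 3
  2-4 → 6 (borrow)
  6-6-1 → 7 (borrow)
  0-3-1 → 4 (borrow)
  3-1-1 → 1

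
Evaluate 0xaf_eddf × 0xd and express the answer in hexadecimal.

Multiply each base-16 digit by 13, carrying:
  f×13 = 195 → write 3 carry 12
  d×13+12 = 181 → write 5 carry 11
  d×13+11 = 180 → write 4 carry 11
  e×13+11 = 193 → write 1 carry 12
  f×13+12 = 207 → write f carry 12
  a×13+12 = 142 → write e carry 8
  remaining carry: 8

0x8ef1453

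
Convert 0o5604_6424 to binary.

0b101110000100110100010100

Each octal digit is 3 bits: 5=101 6=110 0=000 4=100 6=110 4=100 2=010 4=100.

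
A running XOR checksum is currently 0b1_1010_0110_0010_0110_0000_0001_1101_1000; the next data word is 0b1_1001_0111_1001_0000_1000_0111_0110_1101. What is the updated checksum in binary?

XOR bit by bit (1 where the bits differ):
  110100110001001100000000111011000
^ 110010111100100001000011101101101
= 000110001101101101000011010110101

0b000110001101101101000011010110101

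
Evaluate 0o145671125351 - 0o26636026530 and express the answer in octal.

0o117033076621

Subtract column by column in base 8:
  1-0 → 1
  5-3 → 2
  3-5 → 6 (borrow)
  5-6-1 → 6 (borrow)
  2-2-1 → 7 (borrow)
  1-0-1 → 0
  1-6 → 3 (borrow)
  7-3-1 → 3
  6-6 → 0
  5-6 → 7 (borrow)
  4-2-1 → 1
  1-0 → 1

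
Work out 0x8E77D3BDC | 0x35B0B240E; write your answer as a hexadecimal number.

0xBFF7F3FDE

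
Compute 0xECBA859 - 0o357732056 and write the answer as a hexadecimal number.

0o357732056 = 0x3BFB42E in hexadecimal.
Subtract column by column in base 16:
  9-E → B (borrow)
  5-2-1 → 2
  8-4 → 4
  A-B → F (borrow)
  B-F-1 → B (borrow)
  C-B-1 → 0
  E-3 → B

0xB0BF42B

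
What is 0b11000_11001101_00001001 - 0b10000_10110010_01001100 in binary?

Subtract column by column in base 2:
  1-0 → 1
  0-0 → 0
  0-1 → 1 (borrow)
  1-1-1 → 1 (borrow)
  0-0-1 → 1 (borrow)
  0-0-1 → 1 (borrow)
  0-1-1 → 0 (borrow)
  0-0-1 → 1 (borrow)
  1-0-1 → 0
  0-1 → 1 (borrow)
  1-0-1 → 0
  1-0 → 1
  0-1 → 1 (borrow)
  0-1-1 → 0 (borrow)
  1-0-1 → 0
  1-1 → 0
  0-0 → 0
  0-0 → 0
  0-0 → 0
  1-0 → 1
  1-1 → 0

0b10000001101010111101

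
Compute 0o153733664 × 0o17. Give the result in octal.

0o3122741614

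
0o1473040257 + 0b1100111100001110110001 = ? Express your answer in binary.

0o1473040257 = 0b1100111011000100000010101111 in binary.
Add column by column in base 2, right to left:
  1+1 = 0 carry 1
  1+0+1 = 0 carry 1
  1+0+1 = 0 carry 1
  1+0+1 = 0 carry 1
  0+1+1 = 0 carry 1
  1+1+1 = 1 carry 1
  0+0+1 = 1
  1+1 = 0 carry 1
  0+1+1 = 0 carry 1
  0+1+1 = 0 carry 1
  0+0+1 = 1
  0+0 = 0
  0+0 = 0
  0+0 = 0
  1+1 = 0 carry 1
  0+1+1 = 0 carry 1
  0+1+1 = 0 carry 1
  0+1+1 = 0 carry 1
  1+0+1 = 0 carry 1
  1+0+1 = 0 carry 1
  0+1+1 = 0 carry 1
  1+1+1 = 1 carry 1
  1+0+1 = 0 carry 1
  1+0+1 = 0 carry 1
  0+0+1 = 1
  0+0 = 0
  1+0 = 1
  1+0 = 1

0b1101001000000000010001100000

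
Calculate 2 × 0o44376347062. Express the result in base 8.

0o110774716144

Multiply each base-8 digit by 2, carrying:
  2×2 = 4 → write 4
  6×2 = 12 → write 4 carry 1
  0×2+1 = 1 → write 1
  7×2 = 14 → write 6 carry 1
  4×2+1 = 9 → write 1 carry 1
  3×2+1 = 7 → write 7
  6×2 = 12 → write 4 carry 1
  7×2+1 = 15 → write 7 carry 1
  3×2+1 = 7 → write 7
  4×2 = 8 → write 0 carry 1
  4×2+1 = 9 → write 1 carry 1
  remaining carry: 1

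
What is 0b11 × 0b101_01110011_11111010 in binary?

0b100000101101111101110

Multiply each base-2 digit by 3, carrying:
  0×3 = 0 → write 0
  1×3 = 3 → write 1 carry 1
  0×3+1 = 1 → write 1
  1×3 = 3 → write 1 carry 1
  1×3+1 = 4 → write 0 carry 2
  1×3+2 = 5 → write 1 carry 2
  1×3+2 = 5 → write 1 carry 2
  1×3+2 = 5 → write 1 carry 2
  1×3+2 = 5 → write 1 carry 2
  1×3+2 = 5 → write 1 carry 2
  0×3+2 = 2 → write 0 carry 1
  0×3+1 = 1 → write 1
  1×3 = 3 → write 1 carry 1
  1×3+1 = 4 → write 0 carry 2
  1×3+2 = 5 → write 1 carry 2
  0×3+2 = 2 → write 0 carry 1
  1×3+1 = 4 → write 0 carry 2
  0×3+2 = 2 → write 0 carry 1
  1×3+1 = 4 → write 0 carry 2
  remaining carry: 10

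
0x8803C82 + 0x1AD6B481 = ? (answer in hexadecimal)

0x2356F103

Add column by column in base 16, right to left:
  2+1 = 3
  8+8 = 0 carry 1
  C+4+1 = 1 carry 1
  3+B+1 = F
  0+6 = 6
  8+D = 5 carry 1
  8+A+1 = 3 carry 1
  0+1+1 = 2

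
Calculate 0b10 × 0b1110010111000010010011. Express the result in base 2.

0b11100101110000100100110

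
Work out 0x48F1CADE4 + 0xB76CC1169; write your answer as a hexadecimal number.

Add column by column in base 16, right to left:
  4+9 = D
  E+6 = 4 carry 1
  D+1+1 = F
  A+1 = B
  C+C = 8 carry 1
  1+C+1 = E
  F+6 = 5 carry 1
  8+7+1 = 0 carry 1
  4+B+1 = 0 carry 1
  final carry 1

0x1005E8BF4D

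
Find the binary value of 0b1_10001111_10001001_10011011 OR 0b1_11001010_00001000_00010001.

OR bit by bit (1 where either bit is 1):
  1100011111000100110011011
| 1110010100000100000010001
= 1110011111000100110011011

0b1110011111000100110011011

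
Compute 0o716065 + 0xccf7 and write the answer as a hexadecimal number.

0x4692c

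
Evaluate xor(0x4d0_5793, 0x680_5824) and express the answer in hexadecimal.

XOR each hex digit independently (no carries):
  4^6=2, d^8=5, 0^0=0, 5^5=0, 7^8=f, 9^2=b, 3^4=7

0x2500fb7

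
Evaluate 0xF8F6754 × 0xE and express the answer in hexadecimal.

Multiply each base-16 digit by 14, carrying:
  4×14 = 56 → write 8 carry 3
  5×14+3 = 73 → write 9 carry 4
  7×14+4 = 102 → write 6 carry 6
  6×14+6 = 90 → write A carry 5
  F×14+5 = 215 → write 7 carry 13
  8×14+13 = 125 → write D carry 7
  F×14+7 = 217 → write 9 carry 13
  remaining carry: D

0xD9D7A698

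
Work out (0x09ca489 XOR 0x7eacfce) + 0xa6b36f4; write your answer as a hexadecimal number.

First 0x09ca489 XOR 0x7eacfce = 0x7766b47.
Add column by column in base 16, right to left:
  7+4 = b
  4+f = 3 carry 1
  b+6+1 = 2 carry 1
  6+3+1 = a
  6+b = 1 carry 1
  7+6+1 = e
  7+a = 1 carry 1
  final carry 1

0x11e1a23b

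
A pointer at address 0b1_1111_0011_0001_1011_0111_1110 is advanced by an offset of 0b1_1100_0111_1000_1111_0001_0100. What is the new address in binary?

0b11101110101010101010010010

Add column by column in base 2, right to left:
  0+0 = 0
  1+0 = 1
  1+1 = 0 carry 1
  1+0+1 = 0 carry 1
  1+1+1 = 1 carry 1
  1+0+1 = 0 carry 1
  1+0+1 = 0 carry 1
  0+0+1 = 1
  1+1 = 0 carry 1
  1+1+1 = 1 carry 1
  0+1+1 = 0 carry 1
  1+1+1 = 1 carry 1
  1+0+1 = 0 carry 1
  0+0+1 = 1
  0+0 = 0
  0+1 = 1
  1+1 = 0 carry 1
  1+1+1 = 1 carry 1
  0+1+1 = 0 carry 1
  0+0+1 = 1
  1+0 = 1
  1+0 = 1
  1+1 = 0 carry 1
  1+1+1 = 1 carry 1
  1+1+1 = 1 carry 1
  final carry 1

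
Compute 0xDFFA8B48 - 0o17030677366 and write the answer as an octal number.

0o14745606122

0xDFFA8B48 = 0o33776505510 in octal.
Subtract column by column in base 8:
  0-6 → 2 (borrow)
  1-6-1 → 2 (borrow)
  5-3-1 → 1
  5-7 → 6 (borrow)
  0-7-1 → 0 (borrow)
  5-6-1 → 6 (borrow)
  6-0-1 → 5
  7-3 → 4
  7-0 → 7
  3-7 → 4 (borrow)
  3-1-1 → 1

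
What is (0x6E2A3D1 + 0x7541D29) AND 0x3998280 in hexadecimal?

Add column by column in base 16, right to left:
  1+9 = A
  D+2 = F
  3+D = 0 carry 1
  A+1+1 = C
  2+4 = 6
  E+5 = 3 carry 1
  6+7+1 = E
Sum = 0xE36C0FA; now AND with 0x3998280:
  E&3=2, 3&9=1, 6&9=0, C&8=8, 0&2=0, F&8=8, A&0=0

0x2108080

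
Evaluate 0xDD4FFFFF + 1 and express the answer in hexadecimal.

The trailing 5 digits are F (max in base 16), so adding 1 cascades: they roll to 0 and the next digit up increments.

0xDD500000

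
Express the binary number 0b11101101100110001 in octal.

0o355461

Group the bits in threes: 011 101 101 100 110 001 → 355461.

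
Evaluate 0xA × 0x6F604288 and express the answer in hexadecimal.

0x459C29950

Multiply each base-16 digit by 10, carrying:
  8×10 = 80 → write 0 carry 5
  8×10+5 = 85 → write 5 carry 5
  2×10+5 = 25 → write 9 carry 1
  4×10+1 = 41 → write 9 carry 2
  0×10+2 = 2 → write 2
  6×10 = 60 → write C carry 3
  F×10+3 = 153 → write 9 carry 9
  6×10+9 = 69 → write 5 carry 4
  remaining carry: 4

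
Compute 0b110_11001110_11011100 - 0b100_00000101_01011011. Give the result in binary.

Subtract column by column in base 2:
  0-1 → 1 (borrow)
  0-1-1 → 0 (borrow)
  1-0-1 → 0
  1-1 → 0
  1-1 → 0
  0-0 → 0
  1-1 → 0
  1-0 → 1
  0-1 → 1 (borrow)
  1-0-1 → 0
  1-1 → 0
  1-0 → 1
  0-0 → 0
  0-0 → 0
  1-0 → 1
  1-0 → 1
  0-0 → 0
  1-0 → 1
  1-1 → 0

0b101100100110000001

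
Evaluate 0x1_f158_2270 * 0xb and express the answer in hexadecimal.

Multiply each base-16 digit by 11, carrying:
  0×11 = 0 → write 0
  7×11 = 77 → write d carry 4
  2×11+4 = 26 → write a carry 1
  2×11+1 = 23 → write 7 carry 1
  8×11+1 = 89 → write 9 carry 5
  5×11+5 = 60 → write c carry 3
  1×11+3 = 14 → write e
  f×11 = 165 → write 5 carry 10
  1×11+10 = 21 → write 5 carry 1
  remaining carry: 1

0x155ec97ad0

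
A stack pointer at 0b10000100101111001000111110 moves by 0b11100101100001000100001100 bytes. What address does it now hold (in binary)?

Add column by column in base 2, right to left:
  0+0 = 0
  1+0 = 1
  1+1 = 0 carry 1
  1+1+1 = 1 carry 1
  1+0+1 = 0 carry 1
  1+0+1 = 0 carry 1
  0+0+1 = 1
  0+0 = 0
  0+1 = 1
  1+0 = 1
  0+0 = 0
  0+0 = 0
  1+1 = 0 carry 1
  1+0+1 = 0 carry 1
  1+0+1 = 0 carry 1
  1+0+1 = 0 carry 1
  0+0+1 = 1
  1+1 = 0 carry 1
  0+1+1 = 0 carry 1
  0+0+1 = 1
  1+1 = 0 carry 1
  0+0+1 = 1
  0+0 = 0
  0+1 = 1
  0+1 = 1
  1+1 = 0 carry 1
  final carry 1

0b101101010010000001101001010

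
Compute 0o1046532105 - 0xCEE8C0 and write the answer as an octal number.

0o762745605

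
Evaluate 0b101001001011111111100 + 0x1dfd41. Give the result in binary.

0x1dfd41 = 0b111011111110101000001 in binary.
Add column by column in base 2, right to left:
  0+1 = 1
  0+0 = 0
  1+0 = 1
  1+0 = 1
  1+0 = 1
  1+0 = 1
  1+1 = 0 carry 1
  1+0+1 = 0 carry 1
  1+1+1 = 1 carry 1
  1+0+1 = 0 carry 1
  1+1+1 = 1 carry 1
  0+1+1 = 0 carry 1
  1+1+1 = 1 carry 1
  0+1+1 = 0 carry 1
  0+1+1 = 0 carry 1
  1+1+1 = 1 carry 1
  0+1+1 = 0 carry 1
  0+0+1 = 1
  1+1 = 0 carry 1
  0+1+1 = 0 carry 1
  1+1+1 = 1 carry 1
  final carry 1

0b1100101001010100111101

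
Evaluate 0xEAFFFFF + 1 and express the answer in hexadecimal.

0xEB00000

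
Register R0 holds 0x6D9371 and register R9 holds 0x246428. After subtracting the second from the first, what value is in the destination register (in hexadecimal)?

0x492F49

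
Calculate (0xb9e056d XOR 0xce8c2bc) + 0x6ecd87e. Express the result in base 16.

0xe63a04f

First 0xb9e056d XOR 0xce8c2bc = 0x776c7d1.
Add column by column in base 16, right to left:
  1+e = f
  d+7 = 4 carry 1
  7+8+1 = 0 carry 1
  c+d+1 = a carry 1
  6+c+1 = 3 carry 1
  7+e+1 = 6 carry 1
  7+6+1 = e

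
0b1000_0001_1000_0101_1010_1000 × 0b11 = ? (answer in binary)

0b1100001001001000011111000

Multiply each base-2 digit by 3, carrying:
  0×3 = 0 → write 0
  0×3 = 0 → write 0
  0×3 = 0 → write 0
  1×3 = 3 → write 1 carry 1
  0×3+1 = 1 → write 1
  1×3 = 3 → write 1 carry 1
  0×3+1 = 1 → write 1
  1×3 = 3 → write 1 carry 1
  1×3+1 = 4 → write 0 carry 2
  0×3+2 = 2 → write 0 carry 1
  1×3+1 = 4 → write 0 carry 2
  0×3+2 = 2 → write 0 carry 1
  0×3+1 = 1 → write 1
  0×3 = 0 → write 0
  0×3 = 0 → write 0
  1×3 = 3 → write 1 carry 1
  1×3+1 = 4 → write 0 carry 2
  0×3+2 = 2 → write 0 carry 1
  0×3+1 = 1 → write 1
  0×3 = 0 → write 0
  0×3 = 0 → write 0
  0×3 = 0 → write 0
  0×3 = 0 → write 0
  1×3 = 3 → write 1 carry 1
  remaining carry: 1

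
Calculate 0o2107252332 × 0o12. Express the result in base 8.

0o25311250204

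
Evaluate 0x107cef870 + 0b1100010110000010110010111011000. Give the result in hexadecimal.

0x16a905e48

0b1100010110000010110010111011000 = 0x62c165d8 in hexadecimal.
Add column by column in base 16, right to left:
  0+8 = 8
  7+d = 4 carry 1
  8+5+1 = e
  f+6 = 5 carry 1
  e+1+1 = 0 carry 1
  c+c+1 = 9 carry 1
  7+2+1 = a
  0+6 = 6
  1+0 = 1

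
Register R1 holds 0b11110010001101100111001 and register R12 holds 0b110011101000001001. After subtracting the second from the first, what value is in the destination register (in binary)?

0b11101011110000100110000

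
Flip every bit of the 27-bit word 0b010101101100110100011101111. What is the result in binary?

Invert each bit: 010101101100110100011101111 → 101010010011001011100010000.

0b101010010011001011100010000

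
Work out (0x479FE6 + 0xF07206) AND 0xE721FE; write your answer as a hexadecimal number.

0x2001EC

Add column by column in base 16, right to left:
  6+6 = C
  E+0 = E
  F+2 = 1 carry 1
  9+7+1 = 1 carry 1
  7+0+1 = 8
  4+F = 3 carry 1
  final carry 1
Sum = 0x13811EC; now AND with 0xE721FE:
  1&0=0, 3&E=2, 8&7=0, 1&2=0, 1&1=1, E&F=E, C&E=C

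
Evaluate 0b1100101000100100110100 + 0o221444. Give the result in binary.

0o221444 = 0b10010001100100100 in binary.
Add column by column in base 2, right to left:
  0+0 = 0
  0+0 = 0
  1+1 = 0 carry 1
  0+0+1 = 1
  1+0 = 1
  1+1 = 0 carry 1
  0+0+1 = 1
  0+0 = 0
  1+1 = 0 carry 1
  0+1+1 = 0 carry 1
  0+0+1 = 1
  1+0 = 1
  0+0 = 0
  0+1 = 1
  0+0 = 0
  1+0 = 1
  0+1 = 1
  1+0 = 1
  0+0 = 0
  0+0 = 0
  1+0 = 1
  1+0 = 1

0b1100111010110001011000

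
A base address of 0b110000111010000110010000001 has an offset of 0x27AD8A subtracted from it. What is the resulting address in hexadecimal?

0x5F55EF7

0b110000111010000110010000001 = 0x61D0C81 in hexadecimal.
Subtract column by column in base 16:
  1-A → 7 (borrow)
  8-8-1 → F (borrow)
  C-D-1 → E (borrow)
  0-A-1 → 5 (borrow)
  D-7-1 → 5
  1-2 → F (borrow)
  6-0-1 → 5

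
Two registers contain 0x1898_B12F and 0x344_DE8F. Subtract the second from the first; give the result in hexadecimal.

0x1553D2A0

Subtract column by column in base 16:
  F-F → 0
  2-8 → A (borrow)
  1-E-1 → 2 (borrow)
  B-D-1 → D (borrow)
  8-4-1 → 3
  9-4 → 5
  8-3 → 5
  1-0 → 1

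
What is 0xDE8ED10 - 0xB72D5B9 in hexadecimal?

Subtract column by column in base 16:
  0-9 → 7 (borrow)
  1-B-1 → 5 (borrow)
  D-5-1 → 7
  E-D → 1
  8-2 → 6
  E-7 → 7
  D-B → 2

0x2761757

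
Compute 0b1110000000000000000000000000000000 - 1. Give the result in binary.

0b1101111111111111111111111111111111

The trailing 31 digits are 0, so subtracting 1 borrows through: they become 1 and the next digit up decrements.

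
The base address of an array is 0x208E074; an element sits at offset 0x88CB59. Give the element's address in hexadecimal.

0x291ABCD

Add column by column in base 16, right to left:
  4+9 = D
  7+5 = C
  0+B = B
  E+C = A carry 1
  8+8+1 = 1 carry 1
  0+8+1 = 9
  2+0 = 2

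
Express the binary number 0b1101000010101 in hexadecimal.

0x1A15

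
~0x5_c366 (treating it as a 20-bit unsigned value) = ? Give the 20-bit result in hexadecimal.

Each hex digit d becomes f−d:
  5→a, c→3, 3→c, 6→9, 6→9

0xa3c99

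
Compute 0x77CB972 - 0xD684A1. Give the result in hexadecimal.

Subtract column by column in base 16:
  2-1 → 1
  7-A → D (borrow)
  9-4-1 → 4
  B-8 → 3
  C-6 → 6
  7-D → A (borrow)
  7-0-1 → 6

0x6A634D1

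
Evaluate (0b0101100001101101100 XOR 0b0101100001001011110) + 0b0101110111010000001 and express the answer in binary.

0b101110111110110011

First 0b0101100001101101100 XOR 0b0101100001001011110 = 0b0000000000100110010.
Add column by column in base 2, right to left:
  0+1 = 1
  1+0 = 1
  0+0 = 0
  0+0 = 0
  1+0 = 1
  1+0 = 1
  0+0 = 0
  0+1 = 1
  1+0 = 1
  0+1 = 1
  0+1 = 1
  0+1 = 1
  0+0 = 0
  0+1 = 1
  0+1 = 1
  0+1 = 1
  0+0 = 0
  0+1 = 1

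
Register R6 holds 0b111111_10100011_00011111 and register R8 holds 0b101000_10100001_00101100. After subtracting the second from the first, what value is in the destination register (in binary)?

0b101110000000111110011

Subtract column by column in base 2:
  1-0 → 1
  1-0 → 1
  1-1 → 0
  1-1 → 0
  1-0 → 1
  0-1 → 1 (borrow)
  0-0-1 → 1 (borrow)
  0-0-1 → 1 (borrow)
  1-1-1 → 1 (borrow)
  1-0-1 → 0
  0-0 → 0
  0-0 → 0
  0-0 → 0
  1-1 → 0
  0-0 → 0
  1-1 → 0
  1-0 → 1
  1-0 → 1
  1-0 → 1
  1-1 → 0
  1-0 → 1
  1-1 → 0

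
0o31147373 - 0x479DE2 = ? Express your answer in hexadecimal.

0o31147373 = 0x64CEFB in hexadecimal.
Subtract column by column in base 16:
  B-2 → 9
  F-E → 1
  E-D → 1
  C-9 → 3
  4-7 → D (borrow)
  6-4-1 → 1

0x1D3119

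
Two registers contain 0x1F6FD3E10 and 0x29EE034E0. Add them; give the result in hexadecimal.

0x495DD72F0

Add column by column in base 16, right to left:
  0+0 = 0
  1+E = F
  E+4 = 2 carry 1
  3+3+1 = 7
  D+0 = D
  F+E = D carry 1
  6+E+1 = 5 carry 1
  F+9+1 = 9 carry 1
  1+2+1 = 4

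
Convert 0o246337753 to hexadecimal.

0x299BFEB

Each octal digit is 3 bits: 2=010 4=100 6=110 3=011 3=011 7=111 7=111 5=101 3=011.
Group the bits into nibbles: 0010 1001 1001 1011 1111 1110 1011 → 299BFEB.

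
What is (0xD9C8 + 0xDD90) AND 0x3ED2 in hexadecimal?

0x3650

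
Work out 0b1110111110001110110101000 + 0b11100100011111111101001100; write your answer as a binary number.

0b101011100010001110011110100

Add column by column in base 2, right to left:
  0+0 = 0
  0+0 = 0
  0+1 = 1
  1+1 = 0 carry 1
  0+0+1 = 1
  1+0 = 1
  0+1 = 1
  1+0 = 1
  1+1 = 0 carry 1
  0+1+1 = 0 carry 1
  1+1+1 = 1 carry 1
  1+1+1 = 1 carry 1
  1+1+1 = 1 carry 1
  0+1+1 = 0 carry 1
  0+1+1 = 0 carry 1
  0+1+1 = 0 carry 1
  1+1+1 = 1 carry 1
  1+0+1 = 0 carry 1
  1+0+1 = 0 carry 1
  1+0+1 = 0 carry 1
  1+1+1 = 1 carry 1
  0+0+1 = 1
  1+0 = 1
  1+1 = 0 carry 1
  1+1+1 = 1 carry 1
  0+1+1 = 0 carry 1
  final carry 1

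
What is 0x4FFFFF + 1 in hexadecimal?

0x500000

The trailing 5 digits are F (max in base 16), so adding 1 cascades: they roll to 0 and the next digit up increments.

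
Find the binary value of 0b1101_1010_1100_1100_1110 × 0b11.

0b1010010000011001101010

Multiply each base-2 digit by 3, carrying:
  0×3 = 0 → write 0
  1×3 = 3 → write 1 carry 1
  1×3+1 = 4 → write 0 carry 2
  1×3+2 = 5 → write 1 carry 2
  0×3+2 = 2 → write 0 carry 1
  0×3+1 = 1 → write 1
  1×3 = 3 → write 1 carry 1
  1×3+1 = 4 → write 0 carry 2
  0×3+2 = 2 → write 0 carry 1
  0×3+1 = 1 → write 1
  1×3 = 3 → write 1 carry 1
  1×3+1 = 4 → write 0 carry 2
  0×3+2 = 2 → write 0 carry 1
  1×3+1 = 4 → write 0 carry 2
  0×3+2 = 2 → write 0 carry 1
  1×3+1 = 4 → write 0 carry 2
  1×3+2 = 5 → write 1 carry 2
  0×3+2 = 2 → write 0 carry 1
  1×3+1 = 4 → write 0 carry 2
  1×3+2 = 5 → write 1 carry 2
  remaining carry: 10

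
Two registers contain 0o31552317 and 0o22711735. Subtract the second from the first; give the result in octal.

Subtract column by column in base 8:
  7-5 → 2
  1-3 → 6 (borrow)
  3-7-1 → 3 (borrow)
  2-1-1 → 0
  5-1 → 4
  5-7 → 6 (borrow)
  1-2-1 → 6 (borrow)
  3-2-1 → 0

0o6640362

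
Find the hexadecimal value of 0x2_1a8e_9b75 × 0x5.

0xa84c90949

Multiply each base-16 digit by 5, carrying:
  5×5 = 25 → write 9 carry 1
  7×5+1 = 36 → write 4 carry 2
  b×5+2 = 57 → write 9 carry 3
  9×5+3 = 48 → write 0 carry 3
  e×5+3 = 73 → write 9 carry 4
  8×5+4 = 44 → write c carry 2
  a×5+2 = 52 → write 4 carry 3
  1×5+3 = 8 → write 8
  2×5 = 10 → write a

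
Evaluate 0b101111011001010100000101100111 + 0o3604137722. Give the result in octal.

0o11535400471

0b101111011001010100000101100111 = 0o5731240547 in octal.
Add column by column in base 8, right to left:
  7+2 = 1 carry 1
  4+2+1 = 7
  5+7 = 4 carry 1
  0+7+1 = 0 carry 1
  4+3+1 = 0 carry 1
  2+1+1 = 4
  1+4 = 5
  3+0 = 3
  7+6 = 5 carry 1
  5+3+1 = 1 carry 1
  final carry 1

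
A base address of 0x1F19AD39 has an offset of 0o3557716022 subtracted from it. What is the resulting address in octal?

0o126410447

0x1F19AD39 = 0o3706326471 in octal.
Subtract column by column in base 8:
  1-2 → 7 (borrow)
  7-2-1 → 4
  4-0 → 4
  6-6 → 0
  2-1 → 1
  3-7 → 4 (borrow)
  6-7-1 → 6 (borrow)
  0-5-1 → 2 (borrow)
  7-5-1 → 1
  3-3 → 0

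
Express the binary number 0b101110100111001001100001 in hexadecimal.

0xBA7261

Group the bits into nibbles: 1011 1010 0111 0010 0110 0001 → BA7261.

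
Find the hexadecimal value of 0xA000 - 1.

The trailing 3 digits are 0, so subtracting 1 borrows through: they become F and the next digit up decrements.

0x9FFF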